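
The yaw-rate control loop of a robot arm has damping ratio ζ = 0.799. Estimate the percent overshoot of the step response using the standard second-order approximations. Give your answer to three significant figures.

%OS ≈ 1.54%

For an underdamped second-order system, %OS = 100·exp(−πζ/√(1−ζ²)).
πζ/√(1−ζ²) = π·0.799/√(1−0.638) = 4.174, so %OS = 100·e^(−4.174) = 1.54%.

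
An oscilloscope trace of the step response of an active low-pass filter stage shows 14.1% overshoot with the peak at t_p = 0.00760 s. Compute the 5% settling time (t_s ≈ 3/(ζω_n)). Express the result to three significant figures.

From the overshoot, ζ = −ln(OS)/√(π²+ln²(OS)) = 0.529.
t_p = π/ω_d ⇒ ω_d = 413 rad/s; then ω_n = ω_d/√(1−ζ²) = 487 rad/s.
t_s ≈ 3/(ζω_n) = 3/(0.529·487) = 0.0116 s.

t_s ≈ 0.0116 s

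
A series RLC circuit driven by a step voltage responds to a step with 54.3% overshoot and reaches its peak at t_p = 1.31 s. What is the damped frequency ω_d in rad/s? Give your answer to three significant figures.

ω_d ≈ 2.40 rad/s

t_p = π/ω_d, so ω_d = π/1.31 = 2.40 rad/s.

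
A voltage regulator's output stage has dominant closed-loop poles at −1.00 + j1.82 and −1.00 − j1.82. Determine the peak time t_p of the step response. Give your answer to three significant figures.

t_p ≈ 1.73 s

t_p = π/ω_d with ω_d = 1.82 (the imaginary part), so t_p = 1.73 s.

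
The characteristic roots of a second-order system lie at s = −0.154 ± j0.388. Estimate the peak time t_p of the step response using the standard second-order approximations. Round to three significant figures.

t_p = π/ω_d with ω_d = 0.388 (the imaginary part), so t_p = 8.10 s.

t_p ≈ 8.10 s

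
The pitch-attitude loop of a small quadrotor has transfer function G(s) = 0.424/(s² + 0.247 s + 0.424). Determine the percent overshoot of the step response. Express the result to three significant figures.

%OS ≈ 54.5%

Matching coefficients with s² + 2ζω_n s + ω_n² gives ω_n² = 0.424 ⇒ ω_n = 0.651 rad/s, and ζ = 0.247/(2ω_n) = 0.190.
%OS = 100 e^{−πζ/√(1−ζ²)} with ζ = 0.190 gives 54.5%.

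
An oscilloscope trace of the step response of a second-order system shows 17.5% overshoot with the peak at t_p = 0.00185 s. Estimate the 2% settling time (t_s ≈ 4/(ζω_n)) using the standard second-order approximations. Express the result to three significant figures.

ζ from %OS: ζ = |ln 0.175|/√(π²+ln²0.175) = 0.485.
t_p = π/ω_d ⇒ ω_d = 1700 rad/s; then ω_n = ω_d/√(1−ζ²) = 1940 rad/s.
t_s ≈ 4/(ζω_n) = 4/(0.485·1940) = 0.00425 s.

t_s ≈ 0.00425 s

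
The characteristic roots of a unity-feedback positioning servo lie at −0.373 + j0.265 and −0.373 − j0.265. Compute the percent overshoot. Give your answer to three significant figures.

%OS ≈ 1.20%

|pole| = ω_n = √(0.373² + 0.265²) = 0.458 rad/s; ζ = cos θ = σ/ω_n = 0.815.
Overshoot: exp(−π·0.815/√(1−0.815²)) = 0.0120, i.e. 1.20%.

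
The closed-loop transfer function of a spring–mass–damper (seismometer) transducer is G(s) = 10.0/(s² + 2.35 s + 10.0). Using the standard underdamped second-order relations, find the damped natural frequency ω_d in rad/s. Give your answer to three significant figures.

Comparing the denominator to s² + 2ζω_n s + ω_n²: ω_n = √10.0 = 3.16 rad/s, and 2ζω_n = 2.35 so ζ = 2.35/(2·3.16) = 0.372.
The damped frequency ω_d = ω_n√(1−ζ²) = 2.94 rad/s.

ω_d ≈ 2.94 rad/s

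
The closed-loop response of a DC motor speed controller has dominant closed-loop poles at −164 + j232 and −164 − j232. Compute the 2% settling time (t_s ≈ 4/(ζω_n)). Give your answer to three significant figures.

t_s ≈ 0.0244 s

For poles at −σ ± jω_d, ζω_n = σ = 164, so t_s ≈ 4/σ = 0.0244 s.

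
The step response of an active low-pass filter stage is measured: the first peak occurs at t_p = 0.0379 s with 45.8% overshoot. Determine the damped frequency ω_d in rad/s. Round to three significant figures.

t_p = π/ω_d, so ω_d = π/0.0379 = 82.9 rad/s.

ω_d ≈ 82.9 rad/s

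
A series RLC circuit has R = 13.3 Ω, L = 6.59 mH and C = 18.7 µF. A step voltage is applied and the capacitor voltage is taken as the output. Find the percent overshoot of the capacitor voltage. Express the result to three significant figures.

For a series RLC circuit (capacitor voltage as output), ω_n = 1/√(LC) = 1/√(6.59 mH · 18.7 µF) = 2850 rad/s.
ζ = (R/2)·√(C/L) = (13.3/2)·√(18.7 µF/6.59 mH) = 0.354.
%OS = 100·exp(−πζ/√(1−ζ²)) = 30.4%.

%OS ≈ 30.4%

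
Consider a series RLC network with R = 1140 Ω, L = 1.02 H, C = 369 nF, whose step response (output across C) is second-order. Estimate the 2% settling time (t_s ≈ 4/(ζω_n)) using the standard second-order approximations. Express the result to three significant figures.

For a series RLC circuit (capacitor voltage as output), ω_n = 1/√(LC) = 1/√(1.02 H · 369 nF) = 1630 rad/s.
ζ = (R/2)·√(C/L) = (1140/2)·√(369 nF/1.02 H) = 0.343.
t_s ≈ 4/(ζω_n) = 0.00716 s.

t_s ≈ 0.00716 s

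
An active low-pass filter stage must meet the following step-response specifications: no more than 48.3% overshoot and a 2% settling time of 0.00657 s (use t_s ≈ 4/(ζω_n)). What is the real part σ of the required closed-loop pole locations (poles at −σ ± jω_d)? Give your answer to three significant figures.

σ ≈ 609

The settling-time spec alone fixes σ = ζω_n = 4/t_s = 4/0.00657 = 609.
(Overshoot then fixes ζ = 0.226 and hence ω_d = σ·√(1−ζ²)/ζ = 2630 rad/s.)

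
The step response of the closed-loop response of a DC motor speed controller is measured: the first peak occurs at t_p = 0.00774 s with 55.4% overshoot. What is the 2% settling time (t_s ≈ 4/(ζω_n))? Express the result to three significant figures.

t_s ≈ 0.0524 s

ζ from %OS: ζ = |ln 0.554|/√(π²+ln²0.554) = 0.185.
From t_p = π/ω_d, ω_d = π/0.00774 = 406 rad/s, so ω_n = ω_d/√(1−ζ²) = 413 rad/s.
t_s ≈ 4/(ζω_n) = 4/(0.185·413) = 0.0524 s.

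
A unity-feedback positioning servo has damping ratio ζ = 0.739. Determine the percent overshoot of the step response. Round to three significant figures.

%OS ≈ 3.19%

For an underdamped second-order system, %OS = 100·exp(−πζ/√(1−ζ²)).
πζ/√(1−ζ²) = π·0.739/√(1−0.546) = 3.446, so %OS = 100·e^(−3.446) = 3.19%.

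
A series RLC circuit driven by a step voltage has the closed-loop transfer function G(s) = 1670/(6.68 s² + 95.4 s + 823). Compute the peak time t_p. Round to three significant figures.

Dividing through by 6.68: denominator becomes s² + 14.28 s + 123.2.
So ω_n = √123.2 = 11.1 rad/s and ζ = 14.28/(2·11.1) = 0.643.
ω_d = 11.1·√(1 − 0.643²) = 8.50 rad/s. t_p = π/ω_d = 0.370 s.

t_p ≈ 0.370 s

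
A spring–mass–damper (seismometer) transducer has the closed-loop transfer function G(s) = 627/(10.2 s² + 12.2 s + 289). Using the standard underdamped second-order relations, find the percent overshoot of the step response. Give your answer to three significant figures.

Dividing through by 10.2: denominator becomes s² + 1.196 s + 28.33.
So ω_n = √28.33 = 5.32 rad/s and ζ = 1.196/(2·5.32) = 0.112.
Overshoot: exp(−π·0.112/√(1−0.112²)) = 0.701, i.e. 70.1%.

%OS ≈ 70.1%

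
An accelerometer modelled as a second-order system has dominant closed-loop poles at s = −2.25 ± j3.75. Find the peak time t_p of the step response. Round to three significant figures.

t_p ≈ 0.838 s

t_p = π/ω_d with ω_d = 3.75 (the imaginary part), so t_p = 0.838 s.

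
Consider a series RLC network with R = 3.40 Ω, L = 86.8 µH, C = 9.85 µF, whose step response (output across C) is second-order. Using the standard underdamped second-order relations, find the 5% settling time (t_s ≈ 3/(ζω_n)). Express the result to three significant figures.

t_s ≈ 0.000153 s

For a series RLC circuit (capacitor voltage as output), ω_n = 1/√(LC) = 1/√(86.8 µH · 9.85 µF) = 34200 rad/s.
ζ = (R/2)·√(C/L) = (3.40/2)·√(9.85 µF/86.8 µH) = 0.573.
t_s ≈ 3/(ζω_n) = 0.000153 s.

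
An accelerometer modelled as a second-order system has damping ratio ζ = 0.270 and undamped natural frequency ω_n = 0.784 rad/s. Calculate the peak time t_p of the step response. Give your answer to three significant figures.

t_p ≈ 4.16 s

The damped frequency is ω_d = ω_n√(1−ζ²) = 0.784·√(1−0.0729) = 0.755 rad/s.
Peak time t_p = π/ω_d = π/0.755 = 4.16 s.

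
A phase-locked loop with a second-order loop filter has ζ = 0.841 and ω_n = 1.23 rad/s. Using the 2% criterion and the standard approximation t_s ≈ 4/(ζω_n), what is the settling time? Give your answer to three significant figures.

t_s ≈ 4/(ζω_n) = 4/(0.841 × 1.23) = 3.87 s.

t_s ≈ 3.87 s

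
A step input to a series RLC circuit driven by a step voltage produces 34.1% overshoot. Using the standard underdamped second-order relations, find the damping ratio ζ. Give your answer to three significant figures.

Inverting the overshoot relation: ζ = |ln 0.341|/√(π² + ln²0.341) = 0.324.

ζ ≈ 0.324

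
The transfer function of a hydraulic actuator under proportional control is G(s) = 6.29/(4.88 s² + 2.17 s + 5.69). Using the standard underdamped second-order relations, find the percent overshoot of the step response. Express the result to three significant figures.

%OS ≈ 51.6%

Dividing through by 4.88: denominator becomes s² + 0.4447 s + 1.166.
So ω_n = √1.166 = 1.08 rad/s and ζ = 0.4447/(2·1.08) = 0.206.
%OS = 100 e^{−πζ/√(1−ζ²)} with ζ = 0.206 gives 51.6%.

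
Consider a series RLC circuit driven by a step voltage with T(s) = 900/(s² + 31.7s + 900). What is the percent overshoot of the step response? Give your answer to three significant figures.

%OS ≈ 14.2%

ω_n = √900 = 30.0 rad/s; ζ = 31.7/(2·30.0) = 0.528.
%OS = 100·exp(−πζ/√(1−ζ²)) = 14.2%.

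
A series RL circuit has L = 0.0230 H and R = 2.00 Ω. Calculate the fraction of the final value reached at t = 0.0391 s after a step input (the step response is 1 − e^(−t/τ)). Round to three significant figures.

τ = L/R = 0.0230/2.00 = 0.0115 s.
y(t)/y_∞ = 1 − e^(−t/τ) = 1 − e^(−0.0391/0.0115) = 1 − e^(−3.40) = 0.967.

y/y_∞ ≈ 0.967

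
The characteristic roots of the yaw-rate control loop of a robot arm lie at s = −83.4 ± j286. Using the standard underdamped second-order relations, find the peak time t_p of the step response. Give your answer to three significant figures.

t_p = π/ω_d with ω_d = 286 (the imaginary part), so t_p = 0.0110 s.

t_p ≈ 0.0110 s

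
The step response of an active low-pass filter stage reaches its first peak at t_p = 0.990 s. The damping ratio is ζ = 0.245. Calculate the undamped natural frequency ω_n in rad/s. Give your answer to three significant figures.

Peak time t_p = π/ω_d, so ω_d = π/t_p = π/0.990 = 3.17 rad/s.
ω_n = ω_d/√(1−ζ²) = 3.17/√0.940 = 3.27 rad/s.

ω_n ≈ 3.27 rad/s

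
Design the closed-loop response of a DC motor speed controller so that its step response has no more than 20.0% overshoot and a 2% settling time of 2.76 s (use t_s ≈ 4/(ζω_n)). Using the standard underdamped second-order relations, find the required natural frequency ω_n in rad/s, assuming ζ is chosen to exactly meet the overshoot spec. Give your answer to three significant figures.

From %OS = 100·exp(−πζ/√(1−ζ²)), invert to get ζ = −ln(OS)/√(π² + ln²(OS)) with OS = 0.200.
−ln 0.200 = 1.609, so ζ = 1.609/√(π² + 2.590) = 0.456.
Then ω_n = 4/(ζ t_s) = 4/(0.456 × 2.76) = 3.18 rad/s.

ω_n ≈ 3.18 rad/s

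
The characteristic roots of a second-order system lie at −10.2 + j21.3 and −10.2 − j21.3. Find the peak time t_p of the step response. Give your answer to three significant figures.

t_p ≈ 0.147 s

t_p = π/ω_d with ω_d = 21.3 (the imaginary part), so t_p = 0.147 s.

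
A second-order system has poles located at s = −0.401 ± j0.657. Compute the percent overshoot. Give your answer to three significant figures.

|pole| = ω_n = √(0.401² + 0.657²) = 0.770 rad/s; ζ = cos θ = σ/ω_n = 0.521.
%OS = 100·exp(−πζ/√(1−ζ²)) = 14.7%.

%OS ≈ 14.7%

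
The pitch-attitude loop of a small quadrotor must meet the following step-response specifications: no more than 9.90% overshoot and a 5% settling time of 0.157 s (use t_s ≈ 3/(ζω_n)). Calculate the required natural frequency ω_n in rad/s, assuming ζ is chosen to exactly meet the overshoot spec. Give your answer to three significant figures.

ω_n ≈ 32.2 rad/s

From %OS = 100·exp(−πζ/√(1−ζ²)), invert to get ζ = −ln(OS)/√(π² + ln²(OS)) with OS = 0.0990.
−ln 0.0990 = 2.313, so ζ = 2.313/√(π² + 5.348) = 0.593.
From t_s ≈ 3/(ζω_n): ω_n = 3/(ζ·t_s) = 3/(0.593·0.157) = 32.2 rad/s.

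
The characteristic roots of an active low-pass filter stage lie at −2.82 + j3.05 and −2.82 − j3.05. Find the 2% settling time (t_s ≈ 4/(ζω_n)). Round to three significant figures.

t_s ≈ 1.42 s

For poles at −σ ± jω_d, ζω_n = σ = 2.82, so t_s ≈ 4/σ = 1.42 s.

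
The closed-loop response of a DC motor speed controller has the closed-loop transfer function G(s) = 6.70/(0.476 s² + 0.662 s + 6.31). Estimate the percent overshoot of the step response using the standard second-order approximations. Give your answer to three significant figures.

%OS ≈ 54.3%

Dividing through by 0.476: denominator becomes s² + 1.391 s + 13.26.
So ω_n = √13.26 = 3.64 rad/s and ζ = 1.391/(2·3.64) = 0.191.
%OS = 100 e^{−πζ/√(1−ζ²)} with ζ = 0.191 gives 54.3%.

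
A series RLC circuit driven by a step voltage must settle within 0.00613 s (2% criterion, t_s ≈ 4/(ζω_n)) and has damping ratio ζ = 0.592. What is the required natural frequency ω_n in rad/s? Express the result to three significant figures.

Rearranging t_s ≈ 4/(ζω_n) gives ω_n = 4/(ζ·t_s) = 4/(0.592 × 0.00613) = 1100 rad/s.

ω_n ≈ 1100 rad/s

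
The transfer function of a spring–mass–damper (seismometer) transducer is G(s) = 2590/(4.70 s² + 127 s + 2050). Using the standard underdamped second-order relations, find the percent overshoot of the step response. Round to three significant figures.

%OS ≈ 6.96%

Dividing through by 4.70: denominator becomes s² + 27.02 s + 436.2.
So ω_n = √436.2 = 20.9 rad/s and ζ = 27.02/(2·20.9) = 0.647.
%OS = 100 e^{−πζ/√(1−ζ²)} with ζ = 0.647 gives 6.96%.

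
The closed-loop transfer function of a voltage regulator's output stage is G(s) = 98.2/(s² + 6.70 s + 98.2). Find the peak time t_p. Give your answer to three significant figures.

ω_n = √98.2 = 9.91 rad/s; ζ = 6.70/(2·9.91) = 0.338.
ω_d = ω_n√(1−ζ²) = 9.33 rad/s. Then t_p = π/ω_d = 0.337 s.

t_p ≈ 0.337 s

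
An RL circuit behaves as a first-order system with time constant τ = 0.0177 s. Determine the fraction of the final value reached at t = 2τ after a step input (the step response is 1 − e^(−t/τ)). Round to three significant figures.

y/y_∞ ≈ 0.865

y(t)/y_∞ = 1 − e^(−t/τ) = 1 − e^(−2) = 1 − e^(−2.00) = 0.865.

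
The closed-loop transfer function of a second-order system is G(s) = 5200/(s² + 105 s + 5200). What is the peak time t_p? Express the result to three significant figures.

Matching coefficients with s² + 2ζω_n s + ω_n² gives ω_n² = 5200 ⇒ ω_n = 72.1 rad/s, and ζ = 105/(2ω_n) = 0.728.
ω_d = ω_n√(1−ζ²) = 49.4 rad/s. Then t_p = π/ω_d = 0.0636 s.

t_p ≈ 0.0636 s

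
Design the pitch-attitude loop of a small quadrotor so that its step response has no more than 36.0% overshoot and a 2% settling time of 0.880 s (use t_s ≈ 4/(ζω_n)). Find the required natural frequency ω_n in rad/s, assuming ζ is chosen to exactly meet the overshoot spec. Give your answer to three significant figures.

ω_n ≈ 14.7 rad/s

Inverting the overshoot relation: ζ = |ln 0.360|/√(π² + ln²0.360) = 0.309.
From t_s ≈ 4/(ζω_n): ω_n = 4/(ζ·t_s) = 4/(0.309·0.880) = 14.7 rad/s.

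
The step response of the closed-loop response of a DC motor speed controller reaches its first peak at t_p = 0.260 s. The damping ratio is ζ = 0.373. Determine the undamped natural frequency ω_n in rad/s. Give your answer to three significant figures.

Peak time t_p = π/ω_d, so ω_d = π/t_p = π/0.260 = 12.1 rad/s.
ω_n = ω_d/√(1−ζ²) = 12.1/√0.861 = 13.0 rad/s.

ω_n ≈ 13.0 rad/s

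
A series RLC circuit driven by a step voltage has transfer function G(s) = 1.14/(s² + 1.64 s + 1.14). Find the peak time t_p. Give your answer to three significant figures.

Comparing the denominator to s² + 2ζω_n s + ω_n²: ω_n = √1.14 = 1.07 rad/s, and 2ζω_n = 1.64 so ζ = 1.64/(2·1.07) = 0.768.
ω_d = ω_n√(1−ζ²) = 0.684 rad/s. Then t_p = π/ω_d = 4.59 s.

t_p ≈ 4.59 s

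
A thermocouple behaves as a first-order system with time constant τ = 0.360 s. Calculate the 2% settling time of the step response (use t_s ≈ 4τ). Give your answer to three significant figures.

t_s ≈ 4τ = 1.44 s.

t_s ≈ 1.44 s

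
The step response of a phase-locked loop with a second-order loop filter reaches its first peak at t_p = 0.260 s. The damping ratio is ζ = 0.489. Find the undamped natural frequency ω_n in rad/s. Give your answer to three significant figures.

Peak time t_p = π/ω_d, so ω_d = π/t_p = π/0.260 = 12.1 rad/s.
ω_n = ω_d/√(1−ζ²) = 12.1/√0.761 = 13.9 rad/s.

ω_n ≈ 13.9 rad/s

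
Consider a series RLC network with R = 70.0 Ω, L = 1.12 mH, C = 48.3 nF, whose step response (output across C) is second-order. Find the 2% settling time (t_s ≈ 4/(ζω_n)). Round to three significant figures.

For a series RLC circuit (capacitor voltage as output), ω_n = 1/√(LC) = 1/√(1.12 mH · 48.3 nF) = 136000 rad/s.
ζ = (R/2)·√(C/L) = (70.0/2)·√(48.3 nF/1.12 mH) = 0.230.
t_s ≈ 4/(ζω_n) = 0.000128 s.

t_s ≈ 0.000128 s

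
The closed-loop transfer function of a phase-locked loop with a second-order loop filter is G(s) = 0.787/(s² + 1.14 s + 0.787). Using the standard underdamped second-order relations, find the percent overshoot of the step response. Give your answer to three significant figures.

Matching coefficients with s² + 2ζω_n s + ω_n² gives ω_n² = 0.787 ⇒ ω_n = 0.887 rad/s, and ζ = 1.14/(2ω_n) = 0.643.
%OS = 100·exp(−πζ/√(1−ζ²)) = 7.18%.

%OS ≈ 7.18%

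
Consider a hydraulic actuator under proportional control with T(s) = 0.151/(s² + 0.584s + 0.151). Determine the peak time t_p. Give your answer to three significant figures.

t_p ≈ 12.3 s

Matching coefficients with s² + 2ζω_n s + ω_n² gives ω_n² = 0.151 ⇒ ω_n = 0.389 rad/s, and ζ = 0.584/(2ω_n) = 0.751.
The damped frequency ω_d = ω_n√(1−ζ²) = 0.256 rad/s. Then t_p = π/ω_d = 12.3 s.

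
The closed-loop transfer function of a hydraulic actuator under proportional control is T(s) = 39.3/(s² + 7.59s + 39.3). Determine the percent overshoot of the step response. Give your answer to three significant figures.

Comparing the denominator to s² + 2ζω_n s + ω_n²: ω_n = √39.3 = 6.27 rad/s, and 2ζω_n = 7.59 so ζ = 7.59/(2·6.27) = 0.605.
%OS = 100·exp(−πζ/√(1−ζ²)) = 9.17%.

%OS ≈ 9.17%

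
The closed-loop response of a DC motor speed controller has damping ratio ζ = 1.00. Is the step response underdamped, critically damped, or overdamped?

Since ζ = 1, the system is critically damped.

critically damped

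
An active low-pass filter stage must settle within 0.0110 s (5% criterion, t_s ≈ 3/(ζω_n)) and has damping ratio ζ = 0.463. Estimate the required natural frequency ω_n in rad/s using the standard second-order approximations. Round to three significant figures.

Rearranging t_s ≈ 3/(ζω_n) gives ω_n = 3/(ζ·t_s) = 3/(0.463 × 0.0110) = 589 rad/s.

ω_n ≈ 589 rad/s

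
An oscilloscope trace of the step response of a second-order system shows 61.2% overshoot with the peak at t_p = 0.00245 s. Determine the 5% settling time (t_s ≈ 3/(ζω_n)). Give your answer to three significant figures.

t_s ≈ 0.0150 s

From the overshoot, ζ = −ln(OS)/√(π²+ln²(OS)) = 0.154.
t_p = π/ω_d ⇒ ω_d = 1280 rad/s; then ω_n = ω_d/√(1−ζ²) = 1300 rad/s.
t_s ≈ 3/(ζω_n) = 3/(0.154·1300) = 0.0150 s.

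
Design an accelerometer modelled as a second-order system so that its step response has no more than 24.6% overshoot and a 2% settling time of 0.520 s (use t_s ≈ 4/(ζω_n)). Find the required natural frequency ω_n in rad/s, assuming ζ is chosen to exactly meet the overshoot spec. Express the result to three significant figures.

ω_n ≈ 18.9 rad/s

Inverting the overshoot relation: ζ = |ln 0.246|/√(π² + ln²0.246) = 0.408.
From t_s ≈ 4/(ζω_n): ω_n = 4/(ζ·t_s) = 4/(0.408·0.520) = 18.9 rad/s.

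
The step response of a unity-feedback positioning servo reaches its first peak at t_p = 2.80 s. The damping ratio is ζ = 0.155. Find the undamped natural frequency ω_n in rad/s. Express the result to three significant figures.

ω_n ≈ 1.14 rad/s

Peak time t_p = π/ω_d, so ω_d = π/t_p = π/2.80 = 1.12 rad/s.
ω_n = ω_d/√(1−ζ²) = 1.12/√0.976 = 1.14 rad/s.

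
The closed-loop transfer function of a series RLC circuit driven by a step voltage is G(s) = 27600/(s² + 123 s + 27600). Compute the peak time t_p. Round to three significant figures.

Comparing the denominator to s² + 2ζω_n s + ω_n²: ω_n = √27600 = 166 rad/s, and 2ζω_n = 123 so ζ = 123/(2·166) = 0.370.
ω_d = 166·√(1 − 0.370²) = 154 rad/s. Then t_p = π/ω_d = 0.0204 s.

t_p ≈ 0.0204 s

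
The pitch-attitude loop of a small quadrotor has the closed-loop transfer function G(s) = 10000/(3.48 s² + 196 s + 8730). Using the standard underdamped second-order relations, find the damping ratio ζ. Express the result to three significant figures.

ζ ≈ 0.562

Dividing through by 3.48: denominator becomes s² + 56.32 s + 2509.
So ω_n = √2509 = 50.1 rad/s and ζ = 56.32/(2·50.1) = 0.562.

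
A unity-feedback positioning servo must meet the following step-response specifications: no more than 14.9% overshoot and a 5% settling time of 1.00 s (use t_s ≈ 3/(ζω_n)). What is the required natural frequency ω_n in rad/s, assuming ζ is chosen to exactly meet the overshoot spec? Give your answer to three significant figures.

From %OS = 100·exp(−πζ/√(1−ζ²)), invert to get ζ = −ln(OS)/√(π² + ln²(OS)) with OS = 0.149.
−ln 0.149 = 1.904, so ζ = 1.904/√(π² + 3.624) = 0.518.
From t_s ≈ 3/(ζω_n): ω_n = 3/(ζ·t_s) = 3/(0.518·1.00) = 5.79 rad/s.

ω_n ≈ 5.79 rad/s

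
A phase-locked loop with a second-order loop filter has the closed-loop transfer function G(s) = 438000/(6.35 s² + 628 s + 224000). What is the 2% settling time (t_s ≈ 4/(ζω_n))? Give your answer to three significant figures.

Dividing through by 6.35: denominator becomes s² + 98.90 s + 35280.
So ω_n = √35280 = 188 rad/s and ζ = 98.90/(2·188) = 0.263.
t_s ≈ 4/(ζω_n) = 0.0809 s.

t_s ≈ 0.0809 s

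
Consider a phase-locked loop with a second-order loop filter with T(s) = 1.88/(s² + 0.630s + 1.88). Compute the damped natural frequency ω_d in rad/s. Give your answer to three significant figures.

ω_d ≈ 1.33 rad/s

Matching coefficients with s² + 2ζω_n s + ω_n² gives ω_n² = 1.88 ⇒ ω_n = 1.37 rad/s, and ζ = 0.630/(2ω_n) = 0.230.
ω_d = 1.37·√(1 − 0.230²) = 1.33 rad/s.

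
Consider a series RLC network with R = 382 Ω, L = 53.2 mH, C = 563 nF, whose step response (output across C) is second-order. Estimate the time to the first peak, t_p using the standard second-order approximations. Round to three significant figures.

t_p ≈ 0.000694 s

For a series RLC circuit (capacitor voltage as output), ω_n = 1/√(LC) = 1/√(53.2 mH · 563 nF) = 5780 rad/s.
ζ = (R/2)·√(C/L) = (382/2)·√(563 nF/53.2 mH) = 0.621.
ω_d = ω_n√(1−ζ²) = 4530 rad/s. t_p = π/ω_d = 0.000694 s.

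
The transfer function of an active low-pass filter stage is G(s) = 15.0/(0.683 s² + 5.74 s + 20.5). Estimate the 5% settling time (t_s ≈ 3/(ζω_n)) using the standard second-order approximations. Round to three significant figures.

t_s ≈ 0.714 s

Dividing through by 0.683: denominator becomes s² + 8.404 s + 30.01.
So ω_n = √30.01 = 5.48 rad/s and ζ = 8.404/(2·5.48) = 0.767.
t_s ≈ 3/(ζω_n) = 0.714 s.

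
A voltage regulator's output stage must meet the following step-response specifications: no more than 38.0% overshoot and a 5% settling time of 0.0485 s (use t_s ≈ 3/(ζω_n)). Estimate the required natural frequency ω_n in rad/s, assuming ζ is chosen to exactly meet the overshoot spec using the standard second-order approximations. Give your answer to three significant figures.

ω_n ≈ 210 rad/s

Inverting the overshoot relation: ζ = |ln 0.380|/√(π² + ln²0.380) = 0.294.
From t_s ≈ 3/(ζω_n): ω_n = 3/(ζ·t_s) = 3/(0.294·0.0485) = 210 rad/s.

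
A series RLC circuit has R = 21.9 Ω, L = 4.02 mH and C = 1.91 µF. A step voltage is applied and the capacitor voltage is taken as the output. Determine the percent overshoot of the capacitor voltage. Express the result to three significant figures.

%OS ≈ 46.2%

For a series RLC circuit (capacitor voltage as output), ω_n = 1/√(LC) = 1/√(4.02 mH · 1.91 µF) = 11400 rad/s.
ζ = (R/2)·√(C/L) = (21.9/2)·√(1.91 µF/4.02 mH) = 0.239.
%OS = 100·exp(−πζ/√(1−ζ²)) = 46.2%.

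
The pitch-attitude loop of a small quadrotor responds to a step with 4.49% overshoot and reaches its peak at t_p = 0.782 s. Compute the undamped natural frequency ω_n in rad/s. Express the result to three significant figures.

ω_n ≈ 5.65 rad/s

ζ from %OS: ζ = |ln 0.0449|/√(π²+ln²0.0449) = 0.703.
t_p = π/ω_d ⇒ ω_d = 4.02 rad/s; then ω_n = ω_d/√(1−ζ²) = 5.65 rad/s.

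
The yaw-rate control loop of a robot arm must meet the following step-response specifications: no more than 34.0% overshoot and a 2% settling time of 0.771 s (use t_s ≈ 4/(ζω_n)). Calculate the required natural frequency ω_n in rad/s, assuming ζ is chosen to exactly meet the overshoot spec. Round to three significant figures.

ω_n ≈ 16.0 rad/s

Inverting the overshoot relation: ζ = |ln 0.340|/√(π² + ln²0.340) = 0.325.
From t_s ≈ 4/(ζω_n): ω_n = 4/(ζ·t_s) = 4/(0.325·0.771) = 16.0 rad/s.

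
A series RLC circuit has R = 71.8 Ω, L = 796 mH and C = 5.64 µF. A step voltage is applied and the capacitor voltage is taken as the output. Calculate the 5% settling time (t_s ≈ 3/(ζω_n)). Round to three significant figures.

t_s ≈ 0.0665 s

For a series RLC circuit (capacitor voltage as output), ω_n = 1/√(LC) = 1/√(796 mH · 5.64 µF) = 472 rad/s.
ζ = (R/2)·√(C/L) = (71.8/2)·√(5.64 µF/796 mH) = 0.0956.
t_s ≈ 3/(ζω_n) = 0.0665 s.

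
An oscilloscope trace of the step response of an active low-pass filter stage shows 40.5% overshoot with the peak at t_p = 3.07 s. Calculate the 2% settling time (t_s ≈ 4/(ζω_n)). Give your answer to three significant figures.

t_s ≈ 13.6 s

From the overshoot, ζ = −ln(OS)/√(π²+ln²(OS)) = 0.276.
From t_p = π/ω_d, ω_d = π/3.07 = 1.02 rad/s, so ω_n = ω_d/√(1−ζ²) = 1.06 rad/s.
t_s ≈ 4/(ζω_n) = 4/(0.276·1.06) = 13.6 s.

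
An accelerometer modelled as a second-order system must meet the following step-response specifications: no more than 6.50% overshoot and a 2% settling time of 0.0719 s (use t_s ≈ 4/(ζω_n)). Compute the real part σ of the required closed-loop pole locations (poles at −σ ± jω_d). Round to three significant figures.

The settling-time spec alone fixes σ = ζω_n = 4/t_s = 4/0.0719 = 55.6.
(Overshoot then fixes ζ = 0.656 and hence ω_d = σ·√(1−ζ²)/ζ = 63.9 rad/s.)

σ ≈ 55.6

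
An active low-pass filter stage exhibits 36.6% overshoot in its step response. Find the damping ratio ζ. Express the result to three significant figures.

ζ ≈ 0.305

From %OS = 100·exp(−πζ/√(1−ζ²)), invert to get ζ = −ln(OS)/√(π² + ln²(OS)) with OS = 0.366.
−ln 0.366 = 1.005, so ζ = 1.005/√(π² + 1.010) = 0.305.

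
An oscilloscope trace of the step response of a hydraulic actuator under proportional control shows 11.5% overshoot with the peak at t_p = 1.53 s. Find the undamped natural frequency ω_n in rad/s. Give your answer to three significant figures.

ω_n ≈ 2.49 rad/s

The overshoot fixes ζ = −ln(OS)/√(π²+ln²(OS)) = 0.567.
t_p = π/ω_d ⇒ ω_d = 2.05 rad/s; then ω_n = ω_d/√(1−ζ²) = 2.49 rad/s.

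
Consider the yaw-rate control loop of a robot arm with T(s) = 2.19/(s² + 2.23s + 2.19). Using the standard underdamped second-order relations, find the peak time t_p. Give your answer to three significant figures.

Comparing the denominator to s² + 2ζω_n s + ω_n²: ω_n = √2.19 = 1.48 rad/s, and 2ζω_n = 2.23 so ζ = 2.23/(2·1.48) = 0.753.
The damped frequency ω_d = ω_n√(1−ζ²) = 0.973 rad/s. Then t_p = π/ω_d = 3.23 s.

t_p ≈ 3.23 s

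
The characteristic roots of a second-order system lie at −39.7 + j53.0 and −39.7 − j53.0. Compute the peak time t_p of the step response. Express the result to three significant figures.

t_p = π/ω_d with ω_d = 53.0 (the imaginary part), so t_p = 0.0593 s.

t_p ≈ 0.0593 s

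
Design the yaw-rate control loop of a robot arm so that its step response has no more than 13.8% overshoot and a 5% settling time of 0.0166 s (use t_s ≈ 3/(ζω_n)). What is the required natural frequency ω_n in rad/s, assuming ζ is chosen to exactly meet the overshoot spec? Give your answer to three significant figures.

ζ = −ln(OS)/√(π² + (ln OS)²). With OS = 0.138, ln OS = −1.981 and ζ = 1.981/3.714 = 0.533.
Then ω_n = 3/(ζ t_s) = 3/(0.533 × 0.0166) = 339 rad/s.

ω_n ≈ 339 rad/s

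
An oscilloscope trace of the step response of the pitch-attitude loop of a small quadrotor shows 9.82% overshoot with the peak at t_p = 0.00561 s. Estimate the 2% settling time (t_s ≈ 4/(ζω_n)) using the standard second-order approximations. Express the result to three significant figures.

ζ from %OS: ζ = |ln 0.0982|/√(π²+ln²0.0982) = 0.594.
t_p = π/ω_d ⇒ ω_d = 560 rad/s; then ω_n = ω_d/√(1−ζ²) = 696 rad/s.
t_s ≈ 4/(ζω_n) = 4/(0.594·696) = 0.00967 s.

t_s ≈ 0.00967 s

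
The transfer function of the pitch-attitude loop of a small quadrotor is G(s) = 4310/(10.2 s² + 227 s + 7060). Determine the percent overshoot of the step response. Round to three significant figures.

%OS ≈ 23.1%

Dividing through by 10.2: denominator becomes s² + 22.25 s + 692.2.
So ω_n = √692.2 = 26.3 rad/s and ζ = 22.25/(2·26.3) = 0.423.
%OS = 100 e^{−πζ/√(1−ζ²)} with ζ = 0.423 gives 23.1%.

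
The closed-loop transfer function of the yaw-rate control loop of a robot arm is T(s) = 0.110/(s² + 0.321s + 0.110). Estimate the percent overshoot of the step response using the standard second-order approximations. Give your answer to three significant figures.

ω_n = √0.110 = 0.332 rad/s; ζ = 0.321/(2·0.332) = 0.484.
%OS = 100·exp(−πζ/√(1−ζ²)) = 17.6%.

%OS ≈ 17.6%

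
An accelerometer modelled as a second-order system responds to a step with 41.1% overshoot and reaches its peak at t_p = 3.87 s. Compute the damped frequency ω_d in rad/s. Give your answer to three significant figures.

t_p = π/ω_d, so ω_d = π/3.87 = 0.812 rad/s.

ω_d ≈ 0.812 rad/s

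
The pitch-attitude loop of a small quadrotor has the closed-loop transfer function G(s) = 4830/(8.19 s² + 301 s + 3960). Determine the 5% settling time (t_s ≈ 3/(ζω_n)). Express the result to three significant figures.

Dividing through by 8.19: denominator becomes s² + 36.75 s + 483.5.
So ω_n = √483.5 = 22.0 rad/s and ζ = 36.75/(2·22.0) = 0.836.
t_s ≈ 3/(ζω_n) = 0.163 s.

t_s ≈ 0.163 s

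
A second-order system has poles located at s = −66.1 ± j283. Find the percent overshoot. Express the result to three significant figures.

%OS ≈ 48.0%

With σ = 66.1, ω_d = 283: ω_n = √(σ²+ω_d²) = 291 rad/s, ζ = σ/ω_n = 0.227.
%OS = 100·exp(−πζ/√(1−ζ²)) = 48.0%.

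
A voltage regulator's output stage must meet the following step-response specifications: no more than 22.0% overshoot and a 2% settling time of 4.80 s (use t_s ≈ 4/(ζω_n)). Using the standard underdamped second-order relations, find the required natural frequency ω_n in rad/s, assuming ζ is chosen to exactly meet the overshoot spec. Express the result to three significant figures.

ζ = −ln(OS)/√(π² + (ln OS)²). With OS = 0.220, ln OS = −1.514 and ζ = 1.514/3.487 = 0.434.
Then ω_n = 4/(ζ t_s) = 4/(0.434 × 4.80) = 1.92 rad/s.

ω_n ≈ 1.92 rad/s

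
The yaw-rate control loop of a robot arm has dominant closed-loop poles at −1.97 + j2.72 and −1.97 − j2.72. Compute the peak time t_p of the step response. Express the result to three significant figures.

t_p ≈ 1.15 s

t_p = π/ω_d with ω_d = 2.72 (the imaginary part), so t_p = 1.15 s.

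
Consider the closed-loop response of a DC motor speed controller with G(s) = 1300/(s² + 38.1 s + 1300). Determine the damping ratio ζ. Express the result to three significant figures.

ζ ≈ 0.528

ω_n = √1300 = 36.1 rad/s; ζ = 38.1/(2·36.1) = 0.528.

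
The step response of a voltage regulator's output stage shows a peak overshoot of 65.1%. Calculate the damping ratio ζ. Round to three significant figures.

ζ ≈ 0.135

ζ = −ln(OS)/√(π² + (ln OS)²). With OS = 0.651, ln OS = −0.4292 and ζ = 0.4292/3.171 = 0.135.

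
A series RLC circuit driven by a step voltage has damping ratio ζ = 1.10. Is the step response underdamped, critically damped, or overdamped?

overdamped

Since ζ = 1.10 > 1, the system is overdamped.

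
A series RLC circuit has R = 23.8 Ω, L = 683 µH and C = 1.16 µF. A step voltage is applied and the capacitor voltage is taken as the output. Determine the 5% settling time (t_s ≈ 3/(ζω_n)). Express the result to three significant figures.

For a series RLC circuit (capacitor voltage as output), ω_n = 1/√(LC) = 1/√(683 µH · 1.16 µF) = 35500 rad/s.
ζ = (R/2)·√(C/L) = (23.8/2)·√(1.16 µF/683 µH) = 0.490.
t_s ≈ 3/(ζω_n) = 0.000172 s.

t_s ≈ 0.000172 s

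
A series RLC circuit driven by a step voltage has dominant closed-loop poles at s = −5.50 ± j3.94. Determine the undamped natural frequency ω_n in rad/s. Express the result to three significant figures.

With σ = 5.50, ω_d = 3.94: ω_n = √(σ²+ω_d²) = 6.77 rad/s, ζ = σ/ω_n = 0.813.

ω_n ≈ 6.77 rad/s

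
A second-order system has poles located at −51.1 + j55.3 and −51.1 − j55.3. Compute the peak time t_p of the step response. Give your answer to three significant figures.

t_p = π/ω_d with ω_d = 55.3 (the imaginary part), so t_p = 0.0568 s.

t_p ≈ 0.0568 s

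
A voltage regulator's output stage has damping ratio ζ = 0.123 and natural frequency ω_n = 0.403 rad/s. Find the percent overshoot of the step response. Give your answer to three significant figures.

%OS ≈ 67.7%

For an underdamped second-order system, %OS = 100·exp(−πζ/√(1−ζ²)).
πζ/√(1−ζ²) = π·0.123/√(1−0.0151) = 0.3894, so %OS = 100·e^(−0.3894) = 67.7%.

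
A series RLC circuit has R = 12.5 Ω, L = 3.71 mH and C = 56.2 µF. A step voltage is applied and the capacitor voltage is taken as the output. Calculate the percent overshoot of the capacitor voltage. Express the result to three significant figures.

%OS ≈ 2.28%

For a series RLC circuit (capacitor voltage as output), ω_n = 1/√(LC) = 1/√(3.71 mH · 56.2 µF) = 2190 rad/s.
ζ = (R/2)·√(C/L) = (12.5/2)·√(56.2 µF/3.71 mH) = 0.769.
Overshoot: exp(−π·0.769/√(1−0.769²)) = 0.0228, i.e. 2.28%.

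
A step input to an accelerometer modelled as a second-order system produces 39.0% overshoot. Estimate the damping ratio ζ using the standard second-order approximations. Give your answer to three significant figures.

ζ = −ln(OS)/√(π² + (ln OS)²). With OS = 0.390, ln OS = −0.9416 and ζ = 0.9416/3.280 = 0.287.

ζ ≈ 0.287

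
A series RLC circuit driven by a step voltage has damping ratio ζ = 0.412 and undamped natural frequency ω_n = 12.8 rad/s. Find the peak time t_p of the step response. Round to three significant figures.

The damped frequency is ω_d = ω_n√(1−ζ²) = 12.8·√(1−0.170) = 11.7 rad/s.
Peak time t_p = π/ω_d = π/11.7 = 0.269 s.

t_p ≈ 0.269 s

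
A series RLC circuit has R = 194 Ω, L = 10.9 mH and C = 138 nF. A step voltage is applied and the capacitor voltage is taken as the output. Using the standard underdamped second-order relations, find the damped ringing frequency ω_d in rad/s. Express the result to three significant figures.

For a series RLC circuit (capacitor voltage as output), ω_n = 1/√(LC) = 1/√(10.9 mH · 138 nF) = 25800 rad/s.
ζ = (R/2)·√(C/L) = (194/2)·√(138 nF/10.9 mH) = 0.345.
ω_d = ω_n√(1−ζ²) = 24200 rad/s.

ω_d ≈ 24200 rad/s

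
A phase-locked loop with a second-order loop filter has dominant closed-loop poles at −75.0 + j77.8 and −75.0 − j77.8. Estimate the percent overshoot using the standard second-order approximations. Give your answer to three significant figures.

With σ = 75.0, ω_d = 77.8: ω_n = √(σ²+ω_d²) = 108 rad/s, ζ = σ/ω_n = 0.694.
%OS = 100 e^{−πζ/√(1−ζ²)} with ζ = 0.694 gives 4.84%.

%OS ≈ 4.84%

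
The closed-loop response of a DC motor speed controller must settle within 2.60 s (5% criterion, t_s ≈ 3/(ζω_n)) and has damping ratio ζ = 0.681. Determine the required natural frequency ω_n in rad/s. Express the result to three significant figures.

ω_n ≈ 1.69 rad/s

Rearranging t_s ≈ 3/(ζω_n) gives ω_n = 3/(ζ·t_s) = 3/(0.681 × 2.60) = 1.69 rad/s.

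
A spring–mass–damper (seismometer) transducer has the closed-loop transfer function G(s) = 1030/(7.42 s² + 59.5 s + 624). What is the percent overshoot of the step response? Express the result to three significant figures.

Dividing through by 7.42: denominator becomes s² + 8.019 s + 84.10.
So ω_n = √84.10 = 9.17 rad/s and ζ = 8.019/(2·9.17) = 0.437.
%OS = 100 e^{−πζ/√(1−ζ²)} with ζ = 0.437 gives 21.7%.

%OS ≈ 21.7%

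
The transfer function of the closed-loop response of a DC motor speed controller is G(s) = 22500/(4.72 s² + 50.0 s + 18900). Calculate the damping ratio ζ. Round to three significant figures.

ζ ≈ 0.0837

Dividing through by 4.72: denominator becomes s² + 10.59 s + 4004.
So ω_n = √4004 = 63.3 rad/s and ζ = 10.59/(2·63.3) = 0.0837.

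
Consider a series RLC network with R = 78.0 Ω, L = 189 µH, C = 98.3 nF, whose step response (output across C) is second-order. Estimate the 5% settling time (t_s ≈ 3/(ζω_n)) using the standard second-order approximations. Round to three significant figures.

For a series RLC circuit (capacitor voltage as output), ω_n = 1/√(LC) = 1/√(189 µH · 98.3 nF) = 232000 rad/s.
ζ = (R/2)·√(C/L) = (78.0/2)·√(98.3 nF/189 µH) = 0.889.
t_s ≈ 3/(ζω_n) = 0.0000145 s.

t_s ≈ 0.0000145 s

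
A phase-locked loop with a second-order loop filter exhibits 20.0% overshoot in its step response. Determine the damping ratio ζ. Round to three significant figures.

ζ = −ln(OS)/√(π² + (ln OS)²). With OS = 0.200, ln OS = −1.609 and ζ = 1.609/3.530 = 0.456.

ζ ≈ 0.456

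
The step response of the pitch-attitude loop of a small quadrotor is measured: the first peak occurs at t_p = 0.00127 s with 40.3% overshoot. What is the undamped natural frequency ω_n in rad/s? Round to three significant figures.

ζ from %OS: ζ = |ln 0.403|/√(π²+ln²0.403) = 0.278.
t_p = π/ω_d ⇒ ω_d = 2470 rad/s; then ω_n = ω_d/√(1−ζ²) = 2580 rad/s.

ω_n ≈ 2580 rad/s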